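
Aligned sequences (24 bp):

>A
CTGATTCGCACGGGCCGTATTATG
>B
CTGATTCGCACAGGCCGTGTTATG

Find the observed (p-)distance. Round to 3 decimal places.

The sequences differ at 2 of 24 positions (sites 12, 19).
p = 2/24 = 0.083333… ≈ 0.083 (to 3 d.p.).

0.083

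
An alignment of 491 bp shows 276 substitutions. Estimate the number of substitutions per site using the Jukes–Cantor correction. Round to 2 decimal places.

1.04

p = 276/491 ≈ 0.562118.
d = −(3/4) ln(1 − 4p/3) = −0.75 ln(1 − 0.749491) = −0.75 ln(0.250509)
  = −0.75 × (-1.384260) = 1.038195 substitutions/site.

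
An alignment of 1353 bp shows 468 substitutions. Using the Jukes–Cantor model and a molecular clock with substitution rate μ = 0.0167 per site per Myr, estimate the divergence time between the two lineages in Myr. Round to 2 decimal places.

13.89

p = 468/1353 ≈ 0.345898.
d = −(3/4) ln(1 − 4p/3) = −0.75 ln(1 − 0.461197) = −0.75 ln(0.538803)
  = −0.75 × (-0.618405) = 0.463804 substitutions/site.
Under a molecular clock d = 2μt, so t = d/(2μ) = 0.463804 / (2 × 0.0167) = 13.89 Myr.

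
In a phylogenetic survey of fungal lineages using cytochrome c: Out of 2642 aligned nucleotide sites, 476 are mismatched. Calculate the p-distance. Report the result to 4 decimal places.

0.1802

p = 476/2642 = 0.180166… ≈ 0.1802 (to 4 d.p.).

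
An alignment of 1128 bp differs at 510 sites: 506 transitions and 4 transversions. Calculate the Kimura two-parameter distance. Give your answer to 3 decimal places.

1.157

P = 506/1128 ≈ 0.448582 and Q = 4/1128 ≈ 0.003546.
Under the Kimura two-parameter model, d = −½ ln(1 − 2P − Q) − ¼ ln(1 − 2Q).
1 − 2P − Q = 0.09929, giving −½ ln(0.09929) = 1.154855.
1 − 2Q = 0.992908, giving −¼ ln(0.992908) = 0.001779.
d = 1.154855 + 0.001779 = 1.156634.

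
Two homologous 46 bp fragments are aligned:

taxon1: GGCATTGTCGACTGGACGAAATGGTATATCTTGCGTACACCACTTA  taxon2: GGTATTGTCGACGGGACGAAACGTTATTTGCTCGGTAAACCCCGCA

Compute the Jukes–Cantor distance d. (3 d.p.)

0.355

The sequences differ at 13 of 46 sites, so p = 13/46 ≈ 0.282609.
d = −(3/4) ln(1 − 4p/3) = −0.75 ln(1 − 0.376812) = −0.75 ln(0.623188)
  = −0.75 × (-0.472907) = 0.354680 substitutions/site.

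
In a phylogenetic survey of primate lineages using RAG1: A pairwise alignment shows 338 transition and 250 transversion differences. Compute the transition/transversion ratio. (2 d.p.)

1.35

R = 338/250 = 1.352 ≈ 1.35 (to 2 d.p.).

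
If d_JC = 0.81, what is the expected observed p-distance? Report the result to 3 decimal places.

0.495

p = (3/4)(1 − e^(−4d/3)) = 0.75 × (1 − e^(-1.08)) = 0.75 × (1 − 0.339596) = 0.495303.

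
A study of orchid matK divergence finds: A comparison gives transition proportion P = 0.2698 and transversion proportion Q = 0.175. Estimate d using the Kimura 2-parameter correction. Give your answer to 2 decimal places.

0.73

Under the Kimura two-parameter model, d = −½ ln(1 − 2P − Q) − ¼ ln(1 − 2Q).
1 − 2P − Q = 0.2854, giving −½ ln(0.2854) = 0.626932.
1 − 2Q = 0.65, giving −¼ ln(0.65) = 0.107696.
d = 0.626932 + 0.107696 = 0.734628.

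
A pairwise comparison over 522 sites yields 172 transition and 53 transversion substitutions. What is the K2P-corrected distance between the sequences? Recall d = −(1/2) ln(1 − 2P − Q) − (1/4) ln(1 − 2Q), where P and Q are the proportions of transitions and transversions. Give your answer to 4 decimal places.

0.7714

P = 172/522 ≈ 0.329502 and Q = 53/522 ≈ 0.101533.
Under the Kimura two-parameter model, d = −½ ln(1 − 2P − Q) − ¼ ln(1 − 2Q).
1 − 2P − Q = 0.239463, giving −½ ln(0.239463) = 0.714678.
1 − 2Q = 0.796934, giving −¼ ln(0.796934) = 0.056746.
d = 0.714678 + 0.056746 = 0.771424.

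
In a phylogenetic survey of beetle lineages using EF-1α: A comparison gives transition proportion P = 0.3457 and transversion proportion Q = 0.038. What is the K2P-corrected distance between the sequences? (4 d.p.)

Under the Kimura two-parameter model, d = −½ ln(1 − 2P − Q) − ¼ ln(1 − 2Q).
1 − 2P − Q = 0.2706, giving −½ ln(0.2706) = 0.653557.
1 − 2Q = 0.924, giving −¼ ln(0.924) = 0.019761.
d = 0.653557 + 0.019761 = 0.673318.

0.6733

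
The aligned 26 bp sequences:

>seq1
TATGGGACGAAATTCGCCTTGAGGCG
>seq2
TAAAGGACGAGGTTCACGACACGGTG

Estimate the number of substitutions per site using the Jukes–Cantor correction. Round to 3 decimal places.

0.623

The sequences differ at 11 of 26 sites, so p = 11/26 ≈ 0.423077.
d = −(3/4) ln(1 − 4p/3) = −0.75 ln(1 − 0.564103) = −0.75 ln(0.435897)
  = −0.75 × (-0.830349) = 0.622762 substitutions/site.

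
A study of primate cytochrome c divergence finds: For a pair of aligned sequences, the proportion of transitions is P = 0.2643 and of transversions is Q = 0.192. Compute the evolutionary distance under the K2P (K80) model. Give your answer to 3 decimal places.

Under the Kimura two-parameter model, d = −½ ln(1 − 2P − Q) − ¼ ln(1 − 2Q).
1 − 2P − Q = 0.2794, giving −½ ln(0.2794) = 0.637555.
1 − 2Q = 0.616, giving −¼ ln(0.616) = 0.121127.
d = 0.637555 + 0.121127 = 0.758682.

0.759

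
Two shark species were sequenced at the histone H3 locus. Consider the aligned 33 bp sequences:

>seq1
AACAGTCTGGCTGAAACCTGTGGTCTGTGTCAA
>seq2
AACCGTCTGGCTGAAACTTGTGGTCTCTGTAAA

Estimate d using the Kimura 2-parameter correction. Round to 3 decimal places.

0.132

Of 33 sites, 1 differences are transitions and 3 are transversions, so P = 1/33 ≈ 0.030303 and Q = 3/33 ≈ 0.090909.
Under the Kimura two-parameter model, d = −½ ln(1 − 2P − Q) − ¼ ln(1 − 2Q).
1 − 2P − Q = 0.848485, giving −½ ln(0.848485) = 0.082151.
1 − 2Q = 0.818182, giving −¼ ln(0.818182) = 0.050168.
d = 0.082151 + 0.050168 = 0.132319.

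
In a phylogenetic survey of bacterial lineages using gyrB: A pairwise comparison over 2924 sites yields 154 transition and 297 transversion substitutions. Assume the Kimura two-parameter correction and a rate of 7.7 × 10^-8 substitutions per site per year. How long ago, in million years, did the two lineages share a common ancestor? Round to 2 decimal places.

1.12

P = 154/2924 ≈ 0.052668 and Q = 297/2924 ≈ 0.101573.
Under the Kimura two-parameter model, d = −½ ln(1 − 2P − Q) − ¼ ln(1 − 2Q).
1 − 2P − Q = 0.793091, giving −½ ln(0.793091) = 0.115909.
1 − 2Q = 0.796854, giving −¼ ln(0.796854) = 0.056771.
d = 0.115909 + 0.056771 = 0.172680.
Under a molecular clock d = 2μt, so t = d/(2μ) = 0.172680 / (2 × 7.7 × 10^-8) = 1.12 million years.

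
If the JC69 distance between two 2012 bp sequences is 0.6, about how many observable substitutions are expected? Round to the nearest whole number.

831

Invert JC69: p = (3/4)(1 − e^(−4d/3)) = 0.75 × (1 − e^(-0.8)) = 0.75 × (1 − 0.449329) = 0.413003.
Expected differing sites = pL ≈ 0.413003 × 2012 = 830.962036 ≈ 831.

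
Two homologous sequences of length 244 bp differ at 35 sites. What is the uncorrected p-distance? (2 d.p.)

0.14

p = 35/244 = 0.143442… ≈ 0.14 (to 2 d.p.).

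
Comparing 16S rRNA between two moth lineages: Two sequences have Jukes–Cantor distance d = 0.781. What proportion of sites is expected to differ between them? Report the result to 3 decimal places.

0.485

p = (3/4)(1 − e^(−4d/3)) = 0.75 × (1 − e^(-1.041333)) = 0.75 × (1 − 0.352984) = 0.485262.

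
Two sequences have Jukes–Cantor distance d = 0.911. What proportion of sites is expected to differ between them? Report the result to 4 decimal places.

0.5274

p = (3/4)(1 − e^(−4d/3)) = 0.75 × (1 − e^(-1.214667)) = 0.75 × (1 − 0.296809) = 0.527393.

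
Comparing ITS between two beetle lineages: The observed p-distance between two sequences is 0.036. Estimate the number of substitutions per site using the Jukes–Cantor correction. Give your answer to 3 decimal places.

0.037

d = −(3/4) ln(1 − 4p/3) = −0.75 ln(1 − 0.048) = −0.75 ln(0.952)
  = −0.75 × (-0.049190) = 0.036893 substitutions/site.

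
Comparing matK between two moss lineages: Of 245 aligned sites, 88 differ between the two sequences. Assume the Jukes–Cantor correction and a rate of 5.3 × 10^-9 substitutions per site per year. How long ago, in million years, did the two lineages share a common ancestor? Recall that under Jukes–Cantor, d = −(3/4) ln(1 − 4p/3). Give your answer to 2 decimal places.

p = 88/245 ≈ 0.359184.
d = −(3/4) ln(1 − 4p/3) = −0.75 ln(1 − 0.478912) = −0.75 ln(0.521088)
  = −0.75 × (-0.651836) = 0.488877 substitutions/site.
Under a molecular clock d = 2μt, so t = d/(2μ) = 0.488877 / (2 × 5.3 × 10^-9) = 46.12 million years.

46.12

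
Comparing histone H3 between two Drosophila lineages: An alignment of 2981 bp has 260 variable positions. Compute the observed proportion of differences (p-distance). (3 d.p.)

0.087

p = 260/2981 = 0.087219… ≈ 0.087 (to 3 d.p.).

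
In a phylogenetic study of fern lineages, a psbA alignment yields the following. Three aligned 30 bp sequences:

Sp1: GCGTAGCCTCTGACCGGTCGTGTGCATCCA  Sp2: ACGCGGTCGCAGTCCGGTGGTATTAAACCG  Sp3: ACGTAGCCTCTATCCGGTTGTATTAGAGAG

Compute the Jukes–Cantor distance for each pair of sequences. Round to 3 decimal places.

Sp1–Sp2: 13/30 sites differ → p ≈ 0.433333, d = −0.75 ln(1 − 0.577777) = 0.646666 ≈ 0.647.
Sp1–Sp3: 12/30 sites differ → p = 0.4, d = −0.75 ln(1 − 0.533333) = 0.571605 ≈ 0.572.
Sp2–Sp3: 10/30 sites differ → p ≈ 0.333333, d = −0.75 ln(1 − 0.444444) = 0.440839 ≈ 0.441.

d(Sp1,Sp2) = 0.647, d(Sp1,Sp3) = 0.572, d(Sp2,Sp3) = 0.441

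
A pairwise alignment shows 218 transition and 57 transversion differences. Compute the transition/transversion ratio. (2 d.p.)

R = 218/57 = 3.824561… ≈ 3.82 (to 2 d.p.).

3.82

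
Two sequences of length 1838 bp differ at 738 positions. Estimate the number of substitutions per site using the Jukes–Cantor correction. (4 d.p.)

0.5749

p = 738/1838 ≈ 0.401523.
d = −(3/4) ln(1 − 4p/3) = −0.75 ln(1 − 0.535364) = −0.75 ln(0.464636)
  = −0.75 × (-0.766501) = 0.574876 substitutions/site.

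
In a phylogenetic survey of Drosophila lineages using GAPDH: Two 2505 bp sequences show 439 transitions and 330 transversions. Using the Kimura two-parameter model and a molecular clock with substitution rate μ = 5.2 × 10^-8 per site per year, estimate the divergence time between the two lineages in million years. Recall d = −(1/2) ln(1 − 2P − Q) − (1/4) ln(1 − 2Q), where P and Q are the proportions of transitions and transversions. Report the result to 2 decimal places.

3.90

P = 439/2505 ≈ 0.17525 and Q = 330/2505 ≈ 0.131737.
Under the Kimura two-parameter model, d = −½ ln(1 − 2P − Q) − ¼ ln(1 − 2Q).
1 − 2P − Q = 0.517763, giving −½ ln(0.517763) = 0.329119.
1 − 2Q = 0.736526, giving −¼ ln(0.736526) = 0.076453.
d = 0.329119 + 0.076453 = 0.405572.
Under a molecular clock d = 2μt, so t = d/(2μ) = 0.405572 / (2 × 5.2 × 10^-8) = 3.90 million years.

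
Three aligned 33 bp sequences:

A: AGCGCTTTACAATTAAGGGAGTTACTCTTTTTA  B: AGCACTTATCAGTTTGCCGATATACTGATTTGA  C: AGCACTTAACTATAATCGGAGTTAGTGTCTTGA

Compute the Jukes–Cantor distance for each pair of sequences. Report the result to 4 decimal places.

d(A,B) = 0.5587, d(A,C) = 0.3882, d(B,C) = 0.4975

A–B: 13/33 sites differ → p ≈ 0.393939, d = −0.75 ln(1 − 0.525252) = 0.558728 ≈ 0.5587.
A–C: 10/33 sites differ → p ≈ 0.30303, d = −0.75 ln(1 − 0.40404) = 0.388186 ≈ 0.3882.
B–C: 12/33 sites differ → p ≈ 0.363636, d = −0.75 ln(1 − 0.484848) = 0.497470 ≈ 0.4975.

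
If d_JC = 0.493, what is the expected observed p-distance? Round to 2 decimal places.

0.36

p = (3/4)(1 − e^(−4d/3)) = 0.75 × (1 − e^(-0.657333)) = 0.75 × (1 − 0.518232) = 0.361326.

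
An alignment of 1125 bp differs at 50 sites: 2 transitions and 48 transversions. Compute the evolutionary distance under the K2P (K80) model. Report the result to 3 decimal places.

P = 2/1125 ≈ 0.001778 and Q = 48/1125 ≈ 0.042667.
Under the Kimura two-parameter model, d = −½ ln(1 − 2P − Q) − ¼ ln(1 − 2Q).
1 − 2P − Q = 0.953777, giving −½ ln(0.953777) = 0.023663.
1 − 2Q = 0.914666, giving −¼ ln(0.914666) = 0.022299.
d = 0.023663 + 0.022299 = 0.045962.

0.046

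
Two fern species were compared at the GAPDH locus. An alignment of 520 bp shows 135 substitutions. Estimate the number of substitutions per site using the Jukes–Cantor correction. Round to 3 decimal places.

0.319

p = 135/520 ≈ 0.259615.
d = −(3/4) ln(1 − 4p/3) = −0.75 ln(1 − 0.346153) = −0.75 ln(0.653847)
  = −0.75 × (-0.424882) = 0.318662 substitutions/site.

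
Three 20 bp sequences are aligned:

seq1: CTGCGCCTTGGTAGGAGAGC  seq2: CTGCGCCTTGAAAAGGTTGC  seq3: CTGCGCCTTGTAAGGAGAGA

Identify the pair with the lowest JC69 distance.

seq1–seq2: 6/20 differ, p = 0.300, d = 0.383.
seq1–seq3: 3/20 differ, p = 0.150, d = 0.167.
seq2–seq3: 6/20 differ, p = 0.300, d = 0.383.
The smallest distance is between seq1 and seq3.

seq1 and seq3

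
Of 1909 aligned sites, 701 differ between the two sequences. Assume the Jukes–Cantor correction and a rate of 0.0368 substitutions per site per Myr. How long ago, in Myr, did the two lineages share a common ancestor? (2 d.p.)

p = 701/1909 ≈ 0.367208.
d = −(3/4) ln(1 − 4p/3) = −0.75 ln(1 − 0.489611) = −0.75 ln(0.510389)
  = −0.75 × (-0.672582) = 0.504437 substitutions/site.
Under a molecular clock d = 2μt, so t = d/(2μ) = 0.504437 / (2 × 0.0368) = 6.85 Myr.

6.85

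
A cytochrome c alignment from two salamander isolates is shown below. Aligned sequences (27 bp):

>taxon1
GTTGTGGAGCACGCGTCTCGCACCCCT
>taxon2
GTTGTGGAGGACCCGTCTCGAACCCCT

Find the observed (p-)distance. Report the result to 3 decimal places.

0.111

The sequences differ at 3 of 27 positions (sites 10, 13, 21).
p = 3/27 = 0.111111… ≈ 0.111 (to 3 d.p.).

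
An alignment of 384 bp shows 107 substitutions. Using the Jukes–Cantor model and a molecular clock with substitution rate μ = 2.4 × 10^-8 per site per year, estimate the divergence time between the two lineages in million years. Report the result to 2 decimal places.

7.26

p = 107/384 ≈ 0.278646.
d = −(3/4) ln(1 − 4p/3) = −0.75 ln(1 − 0.371528) = −0.75 ln(0.628472)
  = −0.75 × (-0.464464) = 0.348348 substitutions/site.
Under a molecular clock d = 2μt, so t = d/(2μ) = 0.348348 / (2 × 2.4 × 10^-8) = 7.26 million years.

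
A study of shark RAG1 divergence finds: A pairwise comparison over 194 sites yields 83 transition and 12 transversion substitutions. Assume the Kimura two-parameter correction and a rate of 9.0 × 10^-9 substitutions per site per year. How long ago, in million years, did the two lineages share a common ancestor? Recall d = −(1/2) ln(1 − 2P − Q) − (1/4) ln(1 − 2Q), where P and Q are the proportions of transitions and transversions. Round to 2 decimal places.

P = 83/194 ≈ 0.427835 and Q = 12/194 ≈ 0.061856.
Under the Kimura two-parameter model, d = −½ ln(1 − 2P − Q) − ¼ ln(1 − 2Q).
1 − 2P − Q = 0.082474, giving −½ ln(0.082474) = 1.247636.
1 − 2Q = 0.876288, giving −¼ ln(0.876288) = 0.033015.
d = 1.247636 + 0.033015 = 1.280651.
Under a molecular clock d = 2μt, so t = d/(2μ) = 1.280651 / (2 × 9.0 × 10^-9) = 71.15 million years.

71.15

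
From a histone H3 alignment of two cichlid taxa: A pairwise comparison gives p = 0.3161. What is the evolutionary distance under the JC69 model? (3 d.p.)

0.410

d = −(3/4) ln(1 − 4p/3) = −0.75 ln(1 − 0.421467) = −0.75 ln(0.578533)
  = −0.75 × (-0.547260) = 0.410445 substitutions/site.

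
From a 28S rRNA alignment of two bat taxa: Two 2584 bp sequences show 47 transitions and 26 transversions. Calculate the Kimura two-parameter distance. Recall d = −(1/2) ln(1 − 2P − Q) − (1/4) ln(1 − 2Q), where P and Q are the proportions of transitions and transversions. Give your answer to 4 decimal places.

0.0289

P = 47/2584 ≈ 0.018189 and Q = 26/2584 ≈ 0.010062.
Under the Kimura two-parameter model, d = −½ ln(1 − 2P − Q) − ¼ ln(1 − 2Q).
1 − 2P − Q = 0.95356, giving −½ ln(0.95356) = 0.023776.
1 − 2Q = 0.979876, giving −¼ ln(0.979876) = 0.005082.
d = 0.023776 + 0.005082 = 0.028858.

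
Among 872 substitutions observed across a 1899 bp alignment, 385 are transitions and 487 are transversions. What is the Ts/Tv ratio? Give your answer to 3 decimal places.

R = 385/487 = 0.790554… ≈ 0.791 (to 3 d.p.).

0.791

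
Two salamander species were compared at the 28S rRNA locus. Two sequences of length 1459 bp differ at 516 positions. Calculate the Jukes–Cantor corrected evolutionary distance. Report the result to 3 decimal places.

p = 516/1459 ≈ 0.353667.
d = −(3/4) ln(1 − 4p/3) = −0.75 ln(1 − 0.471556) = −0.75 ln(0.528444)
  = −0.75 × (-0.637818) = 0.478364 substitutions/site.

0.478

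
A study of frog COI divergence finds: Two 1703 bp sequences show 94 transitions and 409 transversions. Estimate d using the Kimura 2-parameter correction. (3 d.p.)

P = 94/1703 ≈ 0.055197 and Q = 409/1703 ≈ 0.240164.
Under the Kimura two-parameter model, d = −½ ln(1 − 2P − Q) − ¼ ln(1 − 2Q).
1 − 2P − Q = 0.649442, giving −½ ln(0.649442) = 0.215821.
1 − 2Q = 0.519672, giving −¼ ln(0.519672) = 0.163639.
d = 0.215821 + 0.163639 = 0.379460.

0.379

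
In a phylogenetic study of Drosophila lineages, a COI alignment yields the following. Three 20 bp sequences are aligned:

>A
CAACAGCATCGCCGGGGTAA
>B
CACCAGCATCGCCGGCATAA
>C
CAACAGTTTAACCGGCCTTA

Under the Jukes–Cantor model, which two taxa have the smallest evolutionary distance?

A and B

A–B: 3/20 differ, p = 0.150, d = 0.167.
A–C: 7/20 differ, p = 0.350, d = 0.471.
B–C: 7/20 differ, p = 0.350, d = 0.471.
The smallest distance is between A and B.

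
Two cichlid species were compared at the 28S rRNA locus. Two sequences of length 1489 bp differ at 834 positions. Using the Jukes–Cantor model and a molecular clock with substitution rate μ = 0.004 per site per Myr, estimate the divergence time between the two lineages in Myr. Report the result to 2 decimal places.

128.78

p = 834/1489 ≈ 0.560107.
d = −(3/4) ln(1 − 4p/3) = −0.75 ln(1 − 0.746809) = −0.75 ln(0.253191)
  = −0.75 × (-1.373611) = 1.030208 substitutions/site.
Under a molecular clock d = 2μt, so t = d/(2μ) = 1.030208 / (2 × 0.004) = 128.78 Myr.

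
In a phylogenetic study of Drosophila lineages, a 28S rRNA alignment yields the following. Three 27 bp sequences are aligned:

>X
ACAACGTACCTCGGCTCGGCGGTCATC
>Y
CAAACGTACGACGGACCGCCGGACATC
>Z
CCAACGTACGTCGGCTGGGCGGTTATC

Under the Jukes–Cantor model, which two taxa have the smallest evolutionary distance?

X and Z

X–Y: 8/27 differ, p = 0.296, d = 0.377.
X–Z: 4/27 differ, p = 0.148, d = 0.165.
Y–Z: 8/27 differ, p = 0.296, d = 0.377.
The smallest distance is between X and Z.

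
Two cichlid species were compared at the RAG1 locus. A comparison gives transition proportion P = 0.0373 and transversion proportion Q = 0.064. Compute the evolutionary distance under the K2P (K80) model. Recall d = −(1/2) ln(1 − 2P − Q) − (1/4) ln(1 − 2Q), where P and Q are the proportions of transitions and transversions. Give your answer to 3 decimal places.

0.109

Under the Kimura two-parameter model, d = −½ ln(1 − 2P − Q) − ¼ ln(1 − 2Q).
1 − 2P − Q = 0.8614, giving −½ ln(0.8614) = 0.074598.
1 − 2Q = 0.872, giving −¼ ln(0.872) = 0.034241.
d = 0.074598 + 0.034241 = 0.108839.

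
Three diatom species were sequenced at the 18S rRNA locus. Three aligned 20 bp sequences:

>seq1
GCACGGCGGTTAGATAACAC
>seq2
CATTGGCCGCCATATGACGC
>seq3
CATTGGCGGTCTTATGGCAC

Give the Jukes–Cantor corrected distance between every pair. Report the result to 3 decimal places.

seq1–seq2: 10/20 sites differ → p = 0.5, d = −0.75 ln(1 − 0.666667) = 0.823960 ≈ 0.824.
seq1–seq3: 9/20 sites differ → p = 0.45, d = −0.75 ln(1 − 0.6) = 0.687218 ≈ 0.687.
seq2–seq3: 5/20 sites differ → p = 0.25, d = −0.75 ln(1 − 0.333333) = 0.304098 ≈ 0.304.

d(seq1,seq2) = 0.824, d(seq1,seq3) = 0.687, d(seq2,seq3) = 0.304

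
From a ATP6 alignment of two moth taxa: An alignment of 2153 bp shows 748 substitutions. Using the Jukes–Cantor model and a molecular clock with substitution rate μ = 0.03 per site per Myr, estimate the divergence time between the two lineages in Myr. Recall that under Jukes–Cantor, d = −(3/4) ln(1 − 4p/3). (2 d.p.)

7.78

p = 748/2153 ≈ 0.347422.
d = −(3/4) ln(1 − 4p/3) = −0.75 ln(1 − 0.463229) = −0.75 ln(0.536771)
  = −0.75 × (-0.622184) = 0.466638 substitutions/site.
Under a molecular clock d = 2μt, so t = d/(2μ) = 0.466638 / (2 × 0.03) = 7.78 Myr.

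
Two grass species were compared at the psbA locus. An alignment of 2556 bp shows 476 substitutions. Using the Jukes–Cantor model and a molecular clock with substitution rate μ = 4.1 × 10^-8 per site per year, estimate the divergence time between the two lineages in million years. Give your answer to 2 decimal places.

2.61

p = 476/2556 ≈ 0.186228.
d = −(3/4) ln(1 − 4p/3) = −0.75 ln(1 − 0.248304) = −0.75 ln(0.751696)
  = −0.75 × (-0.285423) = 0.214067 substitutions/site.
Under a molecular clock d = 2μt, so t = d/(2μ) = 0.214067 / (2 × 4.1 × 10^-8) = 2.61 million years.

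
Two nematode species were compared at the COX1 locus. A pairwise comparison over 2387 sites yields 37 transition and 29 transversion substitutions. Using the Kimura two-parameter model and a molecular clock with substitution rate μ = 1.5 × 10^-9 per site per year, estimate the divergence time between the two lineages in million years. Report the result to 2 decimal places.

P = 37/2387 ≈ 0.015501 and Q = 29/2387 ≈ 0.012149.
Under the Kimura two-parameter model, d = −½ ln(1 − 2P − Q) − ¼ ln(1 − 2Q).
1 − 2P − Q = 0.956849, giving −½ ln(0.956849) = 0.022055.
1 − 2Q = 0.975702, giving −¼ ln(0.975702) = 0.006150.
d = 0.022055 + 0.006150 = 0.028205.
Under a molecular clock d = 2μt, so t = d/(2μ) = 0.028205 / (2 × 1.5 × 10^-9) = 9.40 million years.

9.40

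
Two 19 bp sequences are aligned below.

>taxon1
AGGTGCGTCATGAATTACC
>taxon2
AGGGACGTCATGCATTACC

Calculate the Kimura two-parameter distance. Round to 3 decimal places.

0.177

Of 19 sites, 1 differences are transitions and 2 are transversions, so P = 1/19 ≈ 0.052632 and Q = 2/19 ≈ 0.105263.
Under the Kimura two-parameter model, d = −½ ln(1 − 2P − Q) − ¼ ln(1 − 2Q).
1 − 2P − Q = 0.789473, giving −½ ln(0.789473) = 0.118195.
1 − 2Q = 0.789474, giving −¼ ln(0.789474) = 0.059097.
d = 0.118195 + 0.059097 = 0.177292.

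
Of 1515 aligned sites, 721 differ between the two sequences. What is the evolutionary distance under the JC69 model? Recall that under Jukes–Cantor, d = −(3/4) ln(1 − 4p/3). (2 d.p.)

p = 721/1515 ≈ 0.475908.
d = −(3/4) ln(1 − 4p/3) = −0.75 ln(1 − 0.634544) = −0.75 ln(0.365456)
  = −0.75 × (-1.006609) = 0.754957 substitutions/site.

0.75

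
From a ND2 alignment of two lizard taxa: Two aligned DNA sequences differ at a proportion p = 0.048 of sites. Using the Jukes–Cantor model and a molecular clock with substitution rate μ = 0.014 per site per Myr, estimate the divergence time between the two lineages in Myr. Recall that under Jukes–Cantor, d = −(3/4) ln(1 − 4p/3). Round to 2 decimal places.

d = −(3/4) ln(1 − 4p/3) = −0.75 ln(1 − 0.064) = −0.75 ln(0.936)
  = −0.75 × (-0.066140) = 0.049605 substitutions/site.
Under a molecular clock d = 2μt, so t = d/(2μ) = 0.049605 / (2 × 0.014) = 1.77 Myr.

1.77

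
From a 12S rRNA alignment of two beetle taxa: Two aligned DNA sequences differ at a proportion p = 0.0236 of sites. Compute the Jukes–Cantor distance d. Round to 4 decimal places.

0.0240

d = −(3/4) ln(1 − 4p/3) = −0.75 ln(1 − 0.031467) = −0.75 ln(0.968533)
  = −0.75 × (-0.031973) = 0.023980 substitutions/site.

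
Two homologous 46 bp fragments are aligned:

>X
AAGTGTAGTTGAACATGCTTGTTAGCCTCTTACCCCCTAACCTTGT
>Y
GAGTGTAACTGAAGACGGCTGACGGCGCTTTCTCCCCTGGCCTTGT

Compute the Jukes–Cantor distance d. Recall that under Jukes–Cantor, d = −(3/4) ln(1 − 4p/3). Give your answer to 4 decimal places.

The sequences differ at 17 of 46 sites, so p = 17/46 ≈ 0.369565.
d = −(3/4) ln(1 − 4p/3) = −0.75 ln(1 − 0.492753) = −0.75 ln(0.507247)
  = −0.75 × (-0.678757) = 0.509068 substitutions/site.

0.5091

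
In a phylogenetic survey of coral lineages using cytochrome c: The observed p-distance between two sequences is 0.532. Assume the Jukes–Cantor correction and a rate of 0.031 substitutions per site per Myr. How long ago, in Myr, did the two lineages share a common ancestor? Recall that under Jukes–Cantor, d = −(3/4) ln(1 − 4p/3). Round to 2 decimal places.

14.95

d = −(3/4) ln(1 − 4p/3) = −0.75 ln(1 − 0.709333) = −0.75 ln(0.290667)
  = −0.75 × (-1.235577) = 0.926683 substitutions/site.
Under a molecular clock d = 2μt, so t = d/(2μ) = 0.926683 / (2 × 0.031) = 14.95 Myr.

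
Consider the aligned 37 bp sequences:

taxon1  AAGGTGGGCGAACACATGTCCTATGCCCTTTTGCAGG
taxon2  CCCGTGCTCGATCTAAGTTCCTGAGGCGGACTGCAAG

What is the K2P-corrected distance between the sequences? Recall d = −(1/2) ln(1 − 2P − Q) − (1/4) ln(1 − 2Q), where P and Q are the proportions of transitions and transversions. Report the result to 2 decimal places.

0.84

Of 37 sites, 3 differences are transitions and 15 are transversions, so P = 3/37 ≈ 0.081081 and Q = 15/37 ≈ 0.405405.
Under the Kimura two-parameter model, d = −½ ln(1 − 2P − Q) − ¼ ln(1 − 2Q).
1 − 2P − Q = 0.432433, giving −½ ln(0.432433) = 0.419164.
1 − 2Q = 0.18919, giving −¼ ln(0.18919) = 0.416251.
d = 0.419164 + 0.416251 = 0.835415.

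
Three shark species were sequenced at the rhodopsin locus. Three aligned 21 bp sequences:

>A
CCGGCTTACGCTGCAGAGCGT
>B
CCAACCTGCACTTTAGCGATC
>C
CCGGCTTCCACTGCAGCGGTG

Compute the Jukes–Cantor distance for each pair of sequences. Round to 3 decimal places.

A–B: 11/21 sites differ → p ≈ 0.52381, d = −0.75 ln(1 − 0.698413) = 0.899023 ≈ 0.899.
A–C: 6/21 sites differ → p ≈ 0.285714, d = −0.75 ln(1 − 0.380952) = 0.359679 ≈ 0.360.
B–C: 8/21 sites differ → p ≈ 0.380952, d = −0.75 ln(1 − 0.507936) = 0.531860 ≈ 0.532.

d(A,B) = 0.899, d(A,C) = 0.360, d(B,C) = 0.532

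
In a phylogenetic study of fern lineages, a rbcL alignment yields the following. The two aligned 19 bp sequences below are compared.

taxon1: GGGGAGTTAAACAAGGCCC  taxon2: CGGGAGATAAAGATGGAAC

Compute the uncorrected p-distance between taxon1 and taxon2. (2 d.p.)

The sequences differ at 6 of 19 positions (sites 1, 7, 12, 14, 17, 18).
p = 6/19 = 0.315789… ≈ 0.32 (to 2 d.p.).

0.32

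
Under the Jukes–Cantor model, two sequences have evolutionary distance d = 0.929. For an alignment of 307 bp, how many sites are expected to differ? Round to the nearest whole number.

Invert JC69: p = (3/4)(1 − e^(−4d/3)) = 0.75 × (1 − e^(-1.238667)) = 0.75 × (1 − 0.289770) = 0.532673.
Expected differing sites = pL ≈ 0.532673 × 307 = 163.530611 ≈ 164.

164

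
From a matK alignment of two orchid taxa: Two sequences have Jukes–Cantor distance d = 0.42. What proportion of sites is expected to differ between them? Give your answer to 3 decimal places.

p = (3/4)(1 − e^(−4d/3)) = 0.75 × (1 − e^(-0.56)) = 0.75 × (1 − 0.571209) = 0.321593.

0.322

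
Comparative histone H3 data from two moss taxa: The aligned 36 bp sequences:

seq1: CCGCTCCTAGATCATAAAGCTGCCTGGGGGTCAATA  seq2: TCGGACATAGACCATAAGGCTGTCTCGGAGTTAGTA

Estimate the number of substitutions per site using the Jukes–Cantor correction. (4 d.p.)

0.3924

The sequences differ at 11 of 36 sites, so p = 11/36 ≈ 0.305556.
d = −(3/4) ln(1 − 4p/3) = −0.75 ln(1 − 0.407408) = −0.75 ln(0.592592)
  = −0.75 × (-0.523249) = 0.392437 substitutions/site.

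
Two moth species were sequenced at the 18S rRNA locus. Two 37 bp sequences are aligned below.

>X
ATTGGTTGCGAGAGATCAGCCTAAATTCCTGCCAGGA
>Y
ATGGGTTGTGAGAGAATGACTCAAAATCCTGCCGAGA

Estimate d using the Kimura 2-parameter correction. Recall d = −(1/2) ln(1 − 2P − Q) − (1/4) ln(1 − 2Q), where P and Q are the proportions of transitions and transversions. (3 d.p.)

0.405

Of 37 sites, 8 differences are transitions and 3 are transversions, so P = 8/37 ≈ 0.216216 and Q = 3/37 ≈ 0.081081.
Under the Kimura two-parameter model, d = −½ ln(1 − 2P − Q) − ¼ ln(1 − 2Q).
1 − 2P − Q = 0.486487, giving −½ ln(0.486487) = 0.360273.
1 − 2Q = 0.837838, giving −¼ ln(0.837838) = 0.044233.
d = 0.360273 + 0.044233 = 0.404506.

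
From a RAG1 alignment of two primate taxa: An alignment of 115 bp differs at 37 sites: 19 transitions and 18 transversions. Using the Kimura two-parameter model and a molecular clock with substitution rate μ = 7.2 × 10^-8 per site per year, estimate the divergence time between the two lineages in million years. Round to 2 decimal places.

P = 19/115 ≈ 0.165217 and Q = 18/115 ≈ 0.156522.
Under the Kimura two-parameter model, d = −½ ln(1 − 2P − Q) − ¼ ln(1 − 2Q).
1 − 2P − Q = 0.513044, giving −½ ln(0.513044) = 0.333697.
1 − 2Q = 0.686956, giving −¼ ln(0.686956) = 0.093871.
d = 0.333697 + 0.093871 = 0.427568.
Under a molecular clock d = 2μt, so t = d/(2μ) = 0.427568 / (2 × 7.2 × 10^-8) = 2.97 million years.

2.97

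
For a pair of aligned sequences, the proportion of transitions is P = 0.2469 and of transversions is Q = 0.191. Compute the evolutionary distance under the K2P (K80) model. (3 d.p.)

0.698

Under the Kimura two-parameter model, d = −½ ln(1 − 2P − Q) − ¼ ln(1 − 2Q).
1 − 2P − Q = 0.3152, giving −½ ln(0.3152) = 0.577274.
1 − 2Q = 0.618, giving −¼ ln(0.618) = 0.120317.
d = 0.577274 + 0.120317 = 0.697591.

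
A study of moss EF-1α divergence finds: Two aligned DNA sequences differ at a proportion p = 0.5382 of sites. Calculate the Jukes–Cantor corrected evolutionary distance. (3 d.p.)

d = −(3/4) ln(1 − 4p/3) = −0.75 ln(1 − 0.7176) = −0.75 ln(0.2824)
  = −0.75 × (-1.264431) = 0.948323 substitutions/site.

0.948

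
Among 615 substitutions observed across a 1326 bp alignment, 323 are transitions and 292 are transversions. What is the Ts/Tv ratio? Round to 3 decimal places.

1.106

R = 323/292 = 1.106164… ≈ 1.106 (to 3 d.p.).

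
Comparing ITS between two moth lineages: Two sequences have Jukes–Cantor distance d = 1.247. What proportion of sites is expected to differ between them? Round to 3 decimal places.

0.608

p = (3/4)(1 − e^(−4d/3)) = 0.75 × (1 − e^(-1.662667)) = 0.75 × (1 − 0.189633) = 0.607775.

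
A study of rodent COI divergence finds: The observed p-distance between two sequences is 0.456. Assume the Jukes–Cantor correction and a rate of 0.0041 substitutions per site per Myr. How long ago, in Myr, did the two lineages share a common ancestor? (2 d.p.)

85.65

d = −(3/4) ln(1 − 4p/3) = −0.75 ln(1 − 0.608) = −0.75 ln(0.392)
  = −0.75 × (-0.936493) = 0.702370 substitutions/site.
Under a molecular clock d = 2μt, so t = d/(2μ) = 0.702370 / (2 × 0.0041) = 85.65 Myr.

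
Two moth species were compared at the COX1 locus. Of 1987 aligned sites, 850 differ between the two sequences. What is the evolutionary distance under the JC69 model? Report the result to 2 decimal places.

0.63

p = 850/1987 ≈ 0.427781.
d = −(3/4) ln(1 − 4p/3) = −0.75 ln(1 − 0.570375) = −0.75 ln(0.429625)
  = −0.75 × (-0.844843) = 0.633632 substitutions/site.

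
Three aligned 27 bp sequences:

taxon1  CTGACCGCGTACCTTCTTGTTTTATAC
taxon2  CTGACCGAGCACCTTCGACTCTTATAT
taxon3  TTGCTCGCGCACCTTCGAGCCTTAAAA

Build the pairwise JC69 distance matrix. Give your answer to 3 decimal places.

d(taxon1,taxon2) = 0.318, d(taxon1,taxon3) = 0.511, d(taxon2,taxon3) = 0.377

taxon1–taxon2: 7/27 sites differ → p ≈ 0.259259, d = −0.75 ln(1 − 0.345679) = 0.318118 ≈ 0.318.
taxon1–taxon3: 10/27 sites differ → p ≈ 0.37037, d = −0.75 ln(1 − 0.493827) = 0.510658 ≈ 0.511.
taxon2–taxon3: 8/27 sites differ → p ≈ 0.296296, d = −0.75 ln(1 − 0.395061) = 0.376971 ≈ 0.377.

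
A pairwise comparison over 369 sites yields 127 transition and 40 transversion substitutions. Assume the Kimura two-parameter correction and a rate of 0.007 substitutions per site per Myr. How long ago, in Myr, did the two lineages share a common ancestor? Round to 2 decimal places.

61.27

P = 127/369 ≈ 0.344173 and Q = 40/369 ≈ 0.108401.
Under the Kimura two-parameter model, d = −½ ln(1 − 2P − Q) − ¼ ln(1 − 2Q).
1 − 2P − Q = 0.203253, giving −½ ln(0.203253) = 0.796652.
1 − 2Q = 0.783198, giving −¼ ln(0.783198) = 0.061092.
d = 0.796652 + 0.061092 = 0.857744.
Under a molecular clock d = 2μt, so t = d/(2μ) = 0.857744 / (2 × 0.007) = 61.27 Myr.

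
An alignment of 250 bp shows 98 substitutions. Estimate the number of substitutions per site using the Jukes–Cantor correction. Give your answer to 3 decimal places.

p = 98/250 = 0.392.
d = −(3/4) ln(1 − 4p/3) = −0.75 ln(1 − 0.522667) = −0.75 ln(0.477333)
  = −0.75 × (-0.739541) = 0.554656 substitutions/site.

0.555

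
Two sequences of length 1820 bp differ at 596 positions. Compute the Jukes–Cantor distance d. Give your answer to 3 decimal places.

0.430

p = 596/1820 ≈ 0.327473.
d = −(3/4) ln(1 − 4p/3) = −0.75 ln(1 − 0.436631) = −0.75 ln(0.563369)
  = −0.75 × (-0.573820) = 0.430365 substitutions/site.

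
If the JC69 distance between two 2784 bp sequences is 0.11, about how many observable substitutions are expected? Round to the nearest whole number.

Invert JC69: p = (3/4)(1 − e^(−4d/3)) = 0.75 × (1 − e^(-0.146667)) = 0.75 × (1 − 0.863582) = 0.102314.
Expected differing sites = pL ≈ 0.102314 × 2784 = 284.842176 ≈ 285.

285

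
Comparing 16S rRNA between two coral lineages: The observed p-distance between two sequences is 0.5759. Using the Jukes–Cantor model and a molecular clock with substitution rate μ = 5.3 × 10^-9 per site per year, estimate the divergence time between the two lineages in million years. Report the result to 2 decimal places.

103.33

d = −(3/4) ln(1 − 4p/3) = −0.75 ln(1 − 0.767867) = −0.75 ln(0.232133)
  = −0.75 × (-1.460445) = 1.095334 substitutions/site.
Under a molecular clock d = 2μt, so t = d/(2μ) = 1.095334 / (2 × 5.3 × 10^-9) = 103.33 million years.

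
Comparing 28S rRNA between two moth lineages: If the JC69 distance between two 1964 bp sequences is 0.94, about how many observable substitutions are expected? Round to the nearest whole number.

Invert JC69: p = (3/4)(1 − e^(−4d/3)) = 0.75 × (1 − e^(-1.253333)) = 0.75 × (1 − 0.285551) = 0.535837.
Expected differing sites = pL ≈ 0.535837 × 1964 = 1052.383868 ≈ 1052.

1052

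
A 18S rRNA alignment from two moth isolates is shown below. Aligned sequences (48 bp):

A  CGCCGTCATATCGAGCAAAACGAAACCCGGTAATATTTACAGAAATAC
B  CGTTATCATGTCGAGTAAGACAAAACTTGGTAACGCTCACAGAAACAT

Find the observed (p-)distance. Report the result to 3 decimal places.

0.313

The sequences differ at 15 of 48 positions.
p = 15/48 = 0.3125 ≈ 0.313 (to 3 d.p.).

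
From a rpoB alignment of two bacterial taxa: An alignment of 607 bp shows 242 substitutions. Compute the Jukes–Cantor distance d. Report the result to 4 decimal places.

0.5688

p = 242/607 ≈ 0.398682.
d = −(3/4) ln(1 − 4p/3) = −0.75 ln(1 − 0.531576) = −0.75 ln(0.468424)
  = −0.75 × (-0.758381) = 0.568786 substitutions/site.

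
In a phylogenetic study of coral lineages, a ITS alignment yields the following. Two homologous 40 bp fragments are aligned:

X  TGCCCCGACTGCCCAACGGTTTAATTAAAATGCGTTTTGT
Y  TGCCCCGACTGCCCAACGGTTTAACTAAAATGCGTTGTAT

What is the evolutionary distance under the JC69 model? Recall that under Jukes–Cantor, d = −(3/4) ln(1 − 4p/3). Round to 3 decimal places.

The sequences differ at 3 of 40 sites (25, 37, 39), so p = 3/40 = 0.075.
d = −(3/4) ln(1 − 4p/3) = −0.75 ln(1 − 0.1) = −0.75 ln(0.9)
  = −0.75 × (-0.105361) = 0.079021 substitutions/site.

0.079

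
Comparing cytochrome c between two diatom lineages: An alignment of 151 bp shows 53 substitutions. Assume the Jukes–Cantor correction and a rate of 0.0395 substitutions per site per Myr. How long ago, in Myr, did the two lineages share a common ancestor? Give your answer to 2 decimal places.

5.99

p = 53/151 ≈ 0.350993.
d = −(3/4) ln(1 − 4p/3) = −0.75 ln(1 − 0.467991) = −0.75 ln(0.532009)
  = −0.75 × (-0.631095) = 0.473321 substitutions/site.
Under a molecular clock d = 2μt, so t = d/(2μ) = 0.473321 / (2 × 0.0395) = 5.99 Myr.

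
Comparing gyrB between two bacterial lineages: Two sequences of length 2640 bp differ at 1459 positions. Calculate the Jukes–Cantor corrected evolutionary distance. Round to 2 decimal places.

1.00

p = 1459/2640 ≈ 0.552652.
d = −(3/4) ln(1 − 4p/3) = −0.75 ln(1 − 0.736869) = −0.75 ln(0.263131)
  = −0.75 × (-1.335103) = 1.001327 substitutions/site.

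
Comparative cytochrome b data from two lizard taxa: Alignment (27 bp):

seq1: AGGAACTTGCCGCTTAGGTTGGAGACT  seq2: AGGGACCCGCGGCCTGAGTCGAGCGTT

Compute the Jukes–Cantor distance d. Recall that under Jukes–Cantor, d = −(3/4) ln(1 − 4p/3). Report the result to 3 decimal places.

0.770

The sequences differ at 13 of 27 sites, so p = 13/27 ≈ 0.481481.
d = −(3/4) ln(1 − 4p/3) = −0.75 ln(1 − 0.641975) = −0.75 ln(0.358025)
  = −0.75 × (-1.027152) = 0.770364 substitutions/site.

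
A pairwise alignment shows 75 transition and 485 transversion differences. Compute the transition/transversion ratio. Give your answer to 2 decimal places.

0.15

R = 75/485 = 0.154639… ≈ 0.15 (to 2 d.p.).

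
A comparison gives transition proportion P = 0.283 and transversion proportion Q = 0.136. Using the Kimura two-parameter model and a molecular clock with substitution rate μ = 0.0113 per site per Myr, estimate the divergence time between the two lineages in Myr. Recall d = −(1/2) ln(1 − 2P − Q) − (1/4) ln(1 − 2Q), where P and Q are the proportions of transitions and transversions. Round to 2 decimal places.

30.30

Under the Kimura two-parameter model, d = −½ ln(1 − 2P − Q) − ¼ ln(1 − 2Q).
1 − 2P − Q = 0.298, giving −½ ln(0.298) = 0.605331.
1 − 2Q = 0.728, giving −¼ ln(0.728) = 0.079364.
d = 0.605331 + 0.079364 = 0.684695.
Under a molecular clock d = 2μt, so t = d/(2μ) = 0.684695 / (2 × 0.0113) = 30.30 Myr.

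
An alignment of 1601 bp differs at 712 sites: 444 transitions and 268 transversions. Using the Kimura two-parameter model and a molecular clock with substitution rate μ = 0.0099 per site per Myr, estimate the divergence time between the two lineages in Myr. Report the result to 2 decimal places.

37.48

P = 444/1601 ≈ 0.277327 and Q = 268/1601 ≈ 0.167395.
Under the Kimura two-parameter model, d = −½ ln(1 − 2P − Q) − ¼ ln(1 − 2Q).
1 − 2P − Q = 0.277951, giving −½ ln(0.277951) = 0.640155.
1 − 2Q = 0.66521, giving −¼ ln(0.66521) = 0.101913.
d = 0.640155 + 0.101913 = 0.742068.
Under a molecular clock d = 2μt, so t = d/(2μ) = 0.742068 / (2 × 0.0099) = 37.48 Myr.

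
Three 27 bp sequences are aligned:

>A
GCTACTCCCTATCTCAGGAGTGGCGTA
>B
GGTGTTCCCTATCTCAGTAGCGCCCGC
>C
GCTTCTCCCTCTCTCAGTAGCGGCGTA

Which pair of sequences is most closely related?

A and C

A–B: 9/27 differ, p = 0.333, d = 0.441.
A–C: 4/27 differ, p = 0.148, d = 0.165.
B–C: 8/27 differ, p = 0.296, d = 0.377.
The smallest distance is between A and C.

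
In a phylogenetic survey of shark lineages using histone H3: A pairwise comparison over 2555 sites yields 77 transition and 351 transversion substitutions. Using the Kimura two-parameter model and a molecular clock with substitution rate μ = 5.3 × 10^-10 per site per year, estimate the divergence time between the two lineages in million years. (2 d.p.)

P = 77/2555 ≈ 0.030137 and Q = 351/2555 ≈ 0.137378.
Under the Kimura two-parameter model, d = −½ ln(1 − 2P − Q) − ¼ ln(1 − 2Q).
1 − 2P − Q = 0.802348, giving −½ ln(0.802348) = 0.110106.
1 − 2Q = 0.725244, giving −¼ ln(0.725244) = 0.080312.
d = 0.110106 + 0.080312 = 0.190418.
Under a molecular clock d = 2μt, so t = d/(2μ) = 0.190418 / (2 × 5.3 × 10^-10) = 179.64 million years.

179.64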